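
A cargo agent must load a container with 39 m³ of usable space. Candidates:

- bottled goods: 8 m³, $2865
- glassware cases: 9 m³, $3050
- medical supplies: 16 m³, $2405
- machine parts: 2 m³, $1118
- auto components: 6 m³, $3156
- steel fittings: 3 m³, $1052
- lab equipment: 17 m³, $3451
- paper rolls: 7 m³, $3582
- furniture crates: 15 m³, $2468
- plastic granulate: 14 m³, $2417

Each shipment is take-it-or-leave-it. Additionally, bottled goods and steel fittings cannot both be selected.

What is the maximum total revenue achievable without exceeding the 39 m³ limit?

13771

Density check — machine parts 559.00, auto components 526.00, paper rolls 511.71, bottled goods 358.12 are the best per m³.
Taking bottled goods + glassware cases + machine parts + auto components + paper rolls: 32 m³ used, 13771 in revenue.
Runner-up glassware cases + machine parts + auto components + paper rolls + furniture crates tops out at 13374.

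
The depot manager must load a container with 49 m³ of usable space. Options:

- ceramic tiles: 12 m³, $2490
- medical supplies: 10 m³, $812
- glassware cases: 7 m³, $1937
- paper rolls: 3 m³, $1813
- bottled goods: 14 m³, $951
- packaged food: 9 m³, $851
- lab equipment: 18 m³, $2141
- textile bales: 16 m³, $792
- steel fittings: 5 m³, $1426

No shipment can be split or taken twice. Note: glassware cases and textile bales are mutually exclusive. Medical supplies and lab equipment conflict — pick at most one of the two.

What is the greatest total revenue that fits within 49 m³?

Ceramic tiles + glassware cases + paper rolls + lab equipment + steel fittings uses 45 of the 49 m³ and totals 9807.

9807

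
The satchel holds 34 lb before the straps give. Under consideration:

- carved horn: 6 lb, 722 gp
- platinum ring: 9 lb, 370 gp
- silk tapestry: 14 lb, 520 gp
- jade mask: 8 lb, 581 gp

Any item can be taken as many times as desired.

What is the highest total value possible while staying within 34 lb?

3610

Density check — carved horn 120.33, jade mask 72.62, platinum ring 41.11, silk tapestry 37.14 are the best per lb.
5×carved horn uses 30 of the 34 lb and totals 3610.
Nothing else within 34 lb beats 3610.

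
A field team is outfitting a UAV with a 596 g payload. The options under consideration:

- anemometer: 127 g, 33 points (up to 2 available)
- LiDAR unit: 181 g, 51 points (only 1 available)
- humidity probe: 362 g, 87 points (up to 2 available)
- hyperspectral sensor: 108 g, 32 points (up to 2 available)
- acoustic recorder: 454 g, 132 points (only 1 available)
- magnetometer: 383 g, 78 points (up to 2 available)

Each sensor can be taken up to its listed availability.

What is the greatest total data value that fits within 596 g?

Greedy by ratio would take anemometer + LiDAR unit + 2×hyperspectral sensor: 524 g used, total 148.
The 397 g tied up in LiDAR unit and 2×hyperspectral sensor is better spent on acoustic recorder — total rises to 165 (581 g).

165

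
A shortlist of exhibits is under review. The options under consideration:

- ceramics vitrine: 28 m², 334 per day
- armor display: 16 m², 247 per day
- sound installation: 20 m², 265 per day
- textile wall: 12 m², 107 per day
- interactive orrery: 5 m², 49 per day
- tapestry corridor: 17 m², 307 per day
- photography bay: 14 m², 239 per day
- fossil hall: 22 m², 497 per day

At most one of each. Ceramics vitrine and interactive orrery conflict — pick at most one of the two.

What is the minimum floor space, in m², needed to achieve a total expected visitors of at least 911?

51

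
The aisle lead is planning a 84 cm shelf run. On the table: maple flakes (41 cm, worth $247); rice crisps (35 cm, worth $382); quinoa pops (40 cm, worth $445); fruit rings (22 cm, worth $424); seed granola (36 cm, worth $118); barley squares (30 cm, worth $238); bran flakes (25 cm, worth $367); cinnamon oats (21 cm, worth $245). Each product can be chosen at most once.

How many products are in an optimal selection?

Best achievable weekly sales is 1173.
rice crisps + fruit rings + bran flakes hits 1173 at 82 cm.
Any selection reaching 1173 contains exactly 3 products.

3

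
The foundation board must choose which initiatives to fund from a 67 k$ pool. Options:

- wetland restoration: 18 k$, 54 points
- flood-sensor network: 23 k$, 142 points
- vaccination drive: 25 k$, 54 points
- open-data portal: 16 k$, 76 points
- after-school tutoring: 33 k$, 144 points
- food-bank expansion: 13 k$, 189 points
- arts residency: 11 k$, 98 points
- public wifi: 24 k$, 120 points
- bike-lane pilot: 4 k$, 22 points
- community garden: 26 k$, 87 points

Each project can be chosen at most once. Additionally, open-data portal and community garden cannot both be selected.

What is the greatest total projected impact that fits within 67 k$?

527

Best packing: flood-sensor network + open-data portal + food-bank expansion + arts residency + bike-lane pilot — 67 k$, 527 total.
An exhaustive check of the 1024 subsets confirms 527.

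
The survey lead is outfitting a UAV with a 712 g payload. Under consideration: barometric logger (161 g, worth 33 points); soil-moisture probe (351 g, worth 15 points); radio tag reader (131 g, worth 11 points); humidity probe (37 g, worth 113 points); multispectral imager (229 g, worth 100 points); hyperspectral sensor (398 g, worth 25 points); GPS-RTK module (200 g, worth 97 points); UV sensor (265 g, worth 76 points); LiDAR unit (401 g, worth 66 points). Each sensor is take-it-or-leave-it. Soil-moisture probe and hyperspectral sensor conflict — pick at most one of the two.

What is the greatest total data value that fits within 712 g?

343

Barometric logger + humidity probe + multispectral imager + GPS-RTK module uses 627 of the 712 g and totals 343.
That's the maximum — no feasible swap from here does better than 343.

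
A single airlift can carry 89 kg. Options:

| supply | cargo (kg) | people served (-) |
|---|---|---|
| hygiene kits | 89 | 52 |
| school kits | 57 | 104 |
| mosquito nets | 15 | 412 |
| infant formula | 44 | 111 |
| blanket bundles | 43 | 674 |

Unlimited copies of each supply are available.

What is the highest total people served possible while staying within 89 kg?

2060

Taking 5×mosquito nets: 75 kg used, 2060 in people served.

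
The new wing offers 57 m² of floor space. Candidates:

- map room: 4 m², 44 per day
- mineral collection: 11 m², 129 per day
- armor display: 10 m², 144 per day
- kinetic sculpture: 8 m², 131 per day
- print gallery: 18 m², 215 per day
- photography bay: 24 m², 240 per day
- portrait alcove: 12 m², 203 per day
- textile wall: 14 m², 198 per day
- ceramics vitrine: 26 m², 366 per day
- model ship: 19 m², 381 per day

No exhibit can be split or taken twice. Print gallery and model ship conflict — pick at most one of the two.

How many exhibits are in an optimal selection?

5

The maximum expected visitors within 57 m² is 957.
One optimal bundle: map room + kinetic sculpture + portrait alcove + textile wall + model ship (57 m²).
Any selection reaching 957 contains exactly 5 exhibits.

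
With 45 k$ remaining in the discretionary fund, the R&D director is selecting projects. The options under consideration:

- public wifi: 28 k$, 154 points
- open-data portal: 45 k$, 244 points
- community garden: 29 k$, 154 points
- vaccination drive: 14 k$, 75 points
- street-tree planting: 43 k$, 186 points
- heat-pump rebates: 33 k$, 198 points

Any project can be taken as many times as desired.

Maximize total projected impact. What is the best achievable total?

244

Taking the top-ratio projects first gives heat-pump rebates for 198 (33 k$).
Replace heat-pump rebates with open-data portal: the trade gains 46 net, giving 244 at 45 k$.
No other feasible combination exceeds 244.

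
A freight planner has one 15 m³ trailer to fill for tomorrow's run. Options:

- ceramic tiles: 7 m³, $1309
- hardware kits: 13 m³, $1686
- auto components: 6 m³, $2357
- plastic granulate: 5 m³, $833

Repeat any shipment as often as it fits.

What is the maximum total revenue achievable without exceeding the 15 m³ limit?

Best packing: 2×auto components — 12 m³, 4714 total.
No other feasible combination exceeds 4714.

4714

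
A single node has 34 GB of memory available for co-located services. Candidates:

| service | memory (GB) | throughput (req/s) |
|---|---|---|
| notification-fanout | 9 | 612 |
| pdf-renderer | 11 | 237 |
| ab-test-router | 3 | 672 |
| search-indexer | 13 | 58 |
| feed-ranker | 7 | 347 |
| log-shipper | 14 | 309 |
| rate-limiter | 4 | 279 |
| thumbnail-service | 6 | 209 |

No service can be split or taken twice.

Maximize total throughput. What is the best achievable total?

Ranking by ratio (throughput/GB): ab-test-router 224.00, rate-limiter 69.75, notification-fanout 68.00, feed-ranker 49.57.
Taking the top-ratio services first gives notification-fanout + ab-test-router + feed-ranker + rate-limiter + thumbnail-service for 2119 (29 GB).
Dropping thumbnail-service frees 6 GB; slotting in pdf-renderer (11 GB) lifts the total to 2147 at 34 GB.

2147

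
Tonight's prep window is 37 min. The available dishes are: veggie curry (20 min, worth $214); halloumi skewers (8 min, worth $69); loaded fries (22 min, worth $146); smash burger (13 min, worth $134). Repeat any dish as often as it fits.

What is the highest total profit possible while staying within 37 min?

352

The ratio heuristic lands on veggie curry + smash burger (348) but leaves 4 min idle.
Replace smash burger with 2×halloumi skewers: the trade gains 4 net, giving 352 at 36 min.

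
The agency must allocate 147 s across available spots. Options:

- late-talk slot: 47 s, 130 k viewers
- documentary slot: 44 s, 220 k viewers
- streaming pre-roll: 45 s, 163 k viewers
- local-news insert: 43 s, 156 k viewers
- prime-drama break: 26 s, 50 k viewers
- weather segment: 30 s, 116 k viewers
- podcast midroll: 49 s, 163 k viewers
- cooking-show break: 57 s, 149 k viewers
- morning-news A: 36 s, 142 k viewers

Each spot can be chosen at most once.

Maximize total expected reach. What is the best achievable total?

A density-first pass picks documentary slot + prime-drama break + weather segment + morning-news A — 528 at 136 s.
Dropping morning-news A frees 36 s; slotting in streaming pre-roll (45 s) lifts the total to 549 at 145 s.

549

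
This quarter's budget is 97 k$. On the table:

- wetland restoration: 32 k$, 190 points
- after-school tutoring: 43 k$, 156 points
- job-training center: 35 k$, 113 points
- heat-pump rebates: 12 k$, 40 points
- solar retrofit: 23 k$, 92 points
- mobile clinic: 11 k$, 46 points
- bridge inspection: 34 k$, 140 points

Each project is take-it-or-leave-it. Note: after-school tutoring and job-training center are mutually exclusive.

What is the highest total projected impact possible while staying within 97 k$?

422

Ranking by ratio (projected impact/k$): wetland restoration 5.94, mobile clinic 4.18, bridge inspection 4.12, solar retrofit 4.00.
Filling by ratio: wetland restoration + heat-pump rebates + mobile clinic + bridge inspection for 416, with 8 k$ left unused.
The 23 k$ tied up in heat-pump rebates and mobile clinic is better spent on solar retrofit — total rises to 422 (89 k$).
Next best is wetland restoration + heat-pump rebates + mobile clinic + bridge inspection at 416 (89 k$) — short by 6.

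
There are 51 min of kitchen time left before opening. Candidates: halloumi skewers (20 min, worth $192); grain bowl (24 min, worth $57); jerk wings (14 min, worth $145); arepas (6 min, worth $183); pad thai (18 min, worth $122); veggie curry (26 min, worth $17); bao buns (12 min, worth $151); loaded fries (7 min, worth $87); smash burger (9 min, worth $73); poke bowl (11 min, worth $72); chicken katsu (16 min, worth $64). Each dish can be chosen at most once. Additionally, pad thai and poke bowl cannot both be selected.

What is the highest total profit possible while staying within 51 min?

639

Density check — arepas 30.50, bao buns 12.58, loaded fries 12.43 are the best per min.
Jerk wings + arepas + bao buns + loaded fries + smash burger uses 48 of the 51 min and totals 639.
The closest alternative, jerk wings + arepas + bao buns + loaded fries + poke bowl, reaches only 638.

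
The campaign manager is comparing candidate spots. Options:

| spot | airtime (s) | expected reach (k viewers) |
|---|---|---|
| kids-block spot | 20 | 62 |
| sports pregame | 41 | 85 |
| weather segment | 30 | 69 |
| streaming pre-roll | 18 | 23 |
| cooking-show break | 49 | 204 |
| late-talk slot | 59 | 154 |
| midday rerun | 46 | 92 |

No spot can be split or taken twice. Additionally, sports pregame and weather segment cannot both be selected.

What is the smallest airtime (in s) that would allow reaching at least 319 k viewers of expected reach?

99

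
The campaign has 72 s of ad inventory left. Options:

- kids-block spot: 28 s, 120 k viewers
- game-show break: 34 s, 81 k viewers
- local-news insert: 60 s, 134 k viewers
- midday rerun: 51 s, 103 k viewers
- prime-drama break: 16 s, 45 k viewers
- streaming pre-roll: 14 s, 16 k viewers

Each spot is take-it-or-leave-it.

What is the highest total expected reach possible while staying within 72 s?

201

Greedy by ratio would take kids-block spot + prime-drama break + streaming pre-roll: 58 s used, total 181.
Replace prime-drama break and streaming pre-roll with game-show break: the trade gains 20 net, giving 201 at 62 s.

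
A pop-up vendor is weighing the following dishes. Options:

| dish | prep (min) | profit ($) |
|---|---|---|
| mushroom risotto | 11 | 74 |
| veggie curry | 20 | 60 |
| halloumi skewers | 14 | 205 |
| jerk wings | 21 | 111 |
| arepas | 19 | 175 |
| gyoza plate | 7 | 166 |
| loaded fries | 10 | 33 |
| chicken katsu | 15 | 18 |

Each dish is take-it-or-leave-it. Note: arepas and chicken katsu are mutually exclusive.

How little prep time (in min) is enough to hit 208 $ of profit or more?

18

Minimise min subject to total profit ≥ 208.
mushroom risotto + gyoza plate reaches 240 using 18 min.
Any bundle with less than 18 min falls short of 208.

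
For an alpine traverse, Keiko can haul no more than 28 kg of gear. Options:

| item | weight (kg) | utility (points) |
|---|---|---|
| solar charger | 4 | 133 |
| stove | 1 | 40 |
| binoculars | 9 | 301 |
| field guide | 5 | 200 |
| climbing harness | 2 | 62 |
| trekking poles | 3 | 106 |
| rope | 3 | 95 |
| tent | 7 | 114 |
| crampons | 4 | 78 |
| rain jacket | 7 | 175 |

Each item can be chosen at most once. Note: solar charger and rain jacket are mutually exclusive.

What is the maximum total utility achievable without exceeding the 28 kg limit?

937

Ranking by ratio (utility/kg): stove 40.00, field guide 40.00, trekking poles 35.33, binoculars 33.44.
Best packing: solar charger + stove + binoculars + field guide + climbing harness + trekking poles + rope — 27 kg, 937 total.
No other feasible combination exceeds 937.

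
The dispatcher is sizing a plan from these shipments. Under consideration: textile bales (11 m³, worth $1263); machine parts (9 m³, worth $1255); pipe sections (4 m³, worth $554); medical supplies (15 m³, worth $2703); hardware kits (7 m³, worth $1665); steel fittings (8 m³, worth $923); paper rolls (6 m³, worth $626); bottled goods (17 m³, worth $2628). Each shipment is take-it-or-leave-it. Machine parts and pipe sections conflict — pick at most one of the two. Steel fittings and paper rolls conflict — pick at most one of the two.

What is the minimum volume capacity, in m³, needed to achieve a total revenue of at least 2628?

Look for the lowest-volume combination reaching 2628.
medical supplies reaches 2703 using 15 m³.
No combination under 15 m³ hits 2628.

15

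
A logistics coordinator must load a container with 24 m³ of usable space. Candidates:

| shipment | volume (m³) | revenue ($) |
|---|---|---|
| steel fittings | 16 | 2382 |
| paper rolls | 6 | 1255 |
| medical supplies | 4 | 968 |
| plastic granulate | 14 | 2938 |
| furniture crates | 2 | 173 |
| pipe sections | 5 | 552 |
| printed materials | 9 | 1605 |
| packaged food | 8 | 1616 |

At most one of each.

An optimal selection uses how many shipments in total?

Best achievable revenue is 5161.
For example paper rolls + medical supplies + plastic granulate achieves it, using 24 m³.
All optima have 3 shipments.

3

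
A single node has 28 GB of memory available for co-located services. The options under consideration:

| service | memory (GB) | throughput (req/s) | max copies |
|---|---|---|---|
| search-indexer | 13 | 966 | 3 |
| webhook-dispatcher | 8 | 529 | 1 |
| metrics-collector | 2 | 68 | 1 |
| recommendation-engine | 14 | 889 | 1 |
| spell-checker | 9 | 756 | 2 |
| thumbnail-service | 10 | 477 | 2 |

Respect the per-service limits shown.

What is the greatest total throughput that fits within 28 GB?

2109

Ranking by ratio (throughput/GB): spell-checker 84.00, search-indexer 74.31, webhook-dispatcher 66.12.
Best packing: webhook-dispatcher + metrics-collector + 2×spell-checker — 28 GB, 2109 total.
That's the maximum — no swap from here does better than 2109.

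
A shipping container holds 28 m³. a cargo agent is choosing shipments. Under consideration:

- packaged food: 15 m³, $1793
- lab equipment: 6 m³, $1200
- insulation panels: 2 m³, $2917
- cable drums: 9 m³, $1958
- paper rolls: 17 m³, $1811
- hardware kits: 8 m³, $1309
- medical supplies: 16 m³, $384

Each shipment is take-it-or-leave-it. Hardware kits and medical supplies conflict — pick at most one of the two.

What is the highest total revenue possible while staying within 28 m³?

Ranking by ratio (revenue/m³): insulation panels 1458.50, cable drums 217.56, lab equipment 200.00, hardware kits 163.62.
Lab equipment + insulation panels + cable drums + hardware kits uses 25 of the 28 m³ and totals 7384.

7384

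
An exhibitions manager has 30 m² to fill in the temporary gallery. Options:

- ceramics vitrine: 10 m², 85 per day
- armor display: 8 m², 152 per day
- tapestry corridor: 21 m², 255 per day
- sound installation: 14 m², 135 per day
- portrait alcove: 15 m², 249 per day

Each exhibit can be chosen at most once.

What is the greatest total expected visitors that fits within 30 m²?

By expected visitors per m²: armor display 19.00, portrait alcove 16.60, tapestry corridor 12.14 lead.
A density-first pass picks armor display + portrait alcove — 401 at 23 m².
Dropping portrait alcove frees 15 m²; slotting in tapestry corridor (21 m²) lifts the total to 407 at 29 m².
An exhaustive check of the 32 subsets confirms 407.

407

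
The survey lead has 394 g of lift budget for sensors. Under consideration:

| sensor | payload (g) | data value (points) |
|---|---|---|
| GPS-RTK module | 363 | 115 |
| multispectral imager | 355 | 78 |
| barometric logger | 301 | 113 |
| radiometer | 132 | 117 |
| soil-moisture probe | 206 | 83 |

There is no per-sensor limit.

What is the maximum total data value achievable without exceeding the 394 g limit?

Best packing: 2×radiometer — 264 g, 234 total.

234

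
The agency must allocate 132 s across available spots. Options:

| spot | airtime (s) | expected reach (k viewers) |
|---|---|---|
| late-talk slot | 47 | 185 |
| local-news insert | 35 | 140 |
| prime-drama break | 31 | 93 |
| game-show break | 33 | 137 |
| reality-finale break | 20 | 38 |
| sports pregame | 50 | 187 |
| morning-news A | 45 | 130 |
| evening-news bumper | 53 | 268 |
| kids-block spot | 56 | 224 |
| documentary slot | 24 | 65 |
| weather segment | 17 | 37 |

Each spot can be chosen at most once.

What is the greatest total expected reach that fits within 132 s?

546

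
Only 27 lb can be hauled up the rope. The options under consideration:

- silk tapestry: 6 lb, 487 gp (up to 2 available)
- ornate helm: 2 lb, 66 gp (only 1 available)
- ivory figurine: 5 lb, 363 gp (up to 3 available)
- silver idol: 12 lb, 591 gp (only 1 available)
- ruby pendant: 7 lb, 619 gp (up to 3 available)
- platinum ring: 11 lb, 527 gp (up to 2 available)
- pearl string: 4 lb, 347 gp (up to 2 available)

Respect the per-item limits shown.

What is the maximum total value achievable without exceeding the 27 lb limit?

Greedy by ratio would take ornate helm + 3×ruby pendant + pearl string: 27 lb used, total 2270.
The 6 lb tied up in ornate helm and pearl string is better spent on silk tapestry — total rises to 2344 (27 lb).

2344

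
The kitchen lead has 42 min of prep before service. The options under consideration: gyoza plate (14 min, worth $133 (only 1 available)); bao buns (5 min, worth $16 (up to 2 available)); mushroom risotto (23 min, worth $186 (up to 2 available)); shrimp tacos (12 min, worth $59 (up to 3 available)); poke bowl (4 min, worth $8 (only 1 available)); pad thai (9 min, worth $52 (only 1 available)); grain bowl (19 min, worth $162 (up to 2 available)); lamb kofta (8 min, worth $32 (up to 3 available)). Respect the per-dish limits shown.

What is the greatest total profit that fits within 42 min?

Taking the top-ratio dishes first gives gyoza plate + pad thai + grain bowl for 347 (42 min).
Replace gyoza plate and pad thai with mushroom risotto: the trade gains 1 net, giving 348 at 42 min.
Nothing else within 42 min beats 348.

348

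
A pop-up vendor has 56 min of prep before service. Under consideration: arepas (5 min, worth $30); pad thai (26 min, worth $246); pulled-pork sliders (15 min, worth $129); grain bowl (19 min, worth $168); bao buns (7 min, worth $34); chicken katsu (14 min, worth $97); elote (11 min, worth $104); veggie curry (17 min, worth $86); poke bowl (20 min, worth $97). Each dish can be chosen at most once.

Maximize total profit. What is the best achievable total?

Ranking by ratio (profit/min): pad thai 9.46, elote 9.45, grain bowl 8.84, pulled-pork sliders 8.60.
The ratio ordering already packs tightly: pad thai + grain bowl + elote, 56 min, 518.

518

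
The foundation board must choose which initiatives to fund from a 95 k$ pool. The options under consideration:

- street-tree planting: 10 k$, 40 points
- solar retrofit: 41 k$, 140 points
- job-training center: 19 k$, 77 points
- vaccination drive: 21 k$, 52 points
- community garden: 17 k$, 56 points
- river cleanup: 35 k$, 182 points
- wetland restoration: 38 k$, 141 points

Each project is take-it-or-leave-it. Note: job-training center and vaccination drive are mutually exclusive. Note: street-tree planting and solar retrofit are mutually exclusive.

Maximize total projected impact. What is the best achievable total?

The ratio heuristic lands on street-tree planting + job-training center + community garden + river cleanup (355) but leaves 14 k$ idle.
Replace street-tree planting and community garden with wetland restoration: the trade gains 45 net, giving 400 at 92 k$.

400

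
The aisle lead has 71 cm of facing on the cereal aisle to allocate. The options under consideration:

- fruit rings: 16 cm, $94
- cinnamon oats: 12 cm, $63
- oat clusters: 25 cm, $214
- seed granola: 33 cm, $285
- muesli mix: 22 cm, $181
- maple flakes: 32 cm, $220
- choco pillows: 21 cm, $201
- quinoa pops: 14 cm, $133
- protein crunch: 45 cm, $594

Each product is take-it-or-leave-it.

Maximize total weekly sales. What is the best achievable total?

Greedy by ratio would take choco pillows + protein crunch: 66 cm used, total 795.
Replace choco pillows with oat clusters: the trade gains 13 net, giving 808 at 70 cm.
Next best is choco pillows + protein crunch at 795 (66 cm) — short by 13.

808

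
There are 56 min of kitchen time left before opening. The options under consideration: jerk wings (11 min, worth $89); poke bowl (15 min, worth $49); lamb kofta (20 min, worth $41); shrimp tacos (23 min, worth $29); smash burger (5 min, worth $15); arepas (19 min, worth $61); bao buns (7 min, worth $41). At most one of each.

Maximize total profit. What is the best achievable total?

240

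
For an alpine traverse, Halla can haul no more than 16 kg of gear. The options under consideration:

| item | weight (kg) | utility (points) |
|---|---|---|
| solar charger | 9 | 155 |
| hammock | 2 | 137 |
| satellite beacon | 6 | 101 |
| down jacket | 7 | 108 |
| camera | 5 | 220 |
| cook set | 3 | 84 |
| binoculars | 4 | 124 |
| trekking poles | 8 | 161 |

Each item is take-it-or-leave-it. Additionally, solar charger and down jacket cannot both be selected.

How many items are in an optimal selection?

4

Best achievable utility is 565.
For example hammock + camera + cook set + binoculars achieves it, using 14 kg.
Every optimal selection uses 4 items.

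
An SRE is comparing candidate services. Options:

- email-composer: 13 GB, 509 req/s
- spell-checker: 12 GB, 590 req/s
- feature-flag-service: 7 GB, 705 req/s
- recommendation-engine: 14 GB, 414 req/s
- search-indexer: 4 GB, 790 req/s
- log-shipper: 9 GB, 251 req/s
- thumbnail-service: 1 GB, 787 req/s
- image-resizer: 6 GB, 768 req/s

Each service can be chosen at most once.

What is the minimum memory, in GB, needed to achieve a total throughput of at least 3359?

Look for the lowest-memory combination reaching 3359.
spell-checker + feature-flag-service + search-indexer + thumbnail-service + image-resizer: 3640 throughput at 30 GB.
Below 30 GB the best achievable stays under 3359.

30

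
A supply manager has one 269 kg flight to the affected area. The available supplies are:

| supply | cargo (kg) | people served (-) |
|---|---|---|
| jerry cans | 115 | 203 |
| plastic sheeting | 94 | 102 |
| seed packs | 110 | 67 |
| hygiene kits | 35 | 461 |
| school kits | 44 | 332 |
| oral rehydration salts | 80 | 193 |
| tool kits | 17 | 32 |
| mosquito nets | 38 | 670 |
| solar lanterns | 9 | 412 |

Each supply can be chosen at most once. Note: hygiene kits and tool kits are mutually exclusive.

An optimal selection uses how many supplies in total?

The maximum people served within 269 kg is 2078.
One optimal bundle: jerry cans + hygiene kits + school kits + mosquito nets + solar lanterns (241 kg).
All optima have 5 supplies.

5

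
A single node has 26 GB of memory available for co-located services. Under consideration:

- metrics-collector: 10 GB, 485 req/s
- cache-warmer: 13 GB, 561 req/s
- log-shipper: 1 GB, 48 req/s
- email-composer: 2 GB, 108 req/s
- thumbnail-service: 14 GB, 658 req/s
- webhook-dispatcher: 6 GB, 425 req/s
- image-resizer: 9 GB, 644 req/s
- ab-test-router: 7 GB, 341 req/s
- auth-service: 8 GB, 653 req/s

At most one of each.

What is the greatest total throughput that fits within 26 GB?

Density check — auth-service 81.62, image-resizer 71.56, webhook-dispatcher 70.83, email-composer 54.00 are the best per GB.
Taking log-shipper + email-composer + webhook-dispatcher + image-resizer + auth-service: 26 GB used, 1878 in throughput.

1878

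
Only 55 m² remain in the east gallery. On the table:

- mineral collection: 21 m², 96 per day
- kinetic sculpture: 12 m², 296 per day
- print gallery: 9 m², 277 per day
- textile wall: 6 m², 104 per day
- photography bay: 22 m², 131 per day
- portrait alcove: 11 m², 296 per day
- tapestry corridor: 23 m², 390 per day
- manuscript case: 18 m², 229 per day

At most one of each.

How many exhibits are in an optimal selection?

The maximum expected visitors within 55 m² is 1259.
One optimal bundle: kinetic sculpture + print gallery + portrait alcove + tapestry corridor (55 m²).
All optima have 4 exhibits.

4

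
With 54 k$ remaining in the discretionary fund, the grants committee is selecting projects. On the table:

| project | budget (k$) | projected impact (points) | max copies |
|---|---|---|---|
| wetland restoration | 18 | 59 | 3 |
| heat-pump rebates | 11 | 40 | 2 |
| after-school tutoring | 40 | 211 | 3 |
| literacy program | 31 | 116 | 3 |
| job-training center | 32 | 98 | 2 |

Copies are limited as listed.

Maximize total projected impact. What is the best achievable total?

Taking heat-pump rebates + after-school tutoring: 51 k$ used, 251 in projected impact.
The spare 3 k$ is too small for any remaining project, and no exchange beats 251.

251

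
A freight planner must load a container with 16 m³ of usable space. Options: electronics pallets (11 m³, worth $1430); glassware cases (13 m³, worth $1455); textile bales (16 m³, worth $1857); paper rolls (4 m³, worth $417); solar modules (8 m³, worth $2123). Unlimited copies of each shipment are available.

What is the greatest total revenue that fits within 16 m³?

Best packing: 2×solar modules — 16 m³, 4246 total.

4246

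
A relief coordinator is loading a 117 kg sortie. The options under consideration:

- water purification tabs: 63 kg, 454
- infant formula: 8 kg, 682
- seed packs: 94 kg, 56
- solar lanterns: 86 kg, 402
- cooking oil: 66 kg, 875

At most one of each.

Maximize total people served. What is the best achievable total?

1557

The ratio ordering already packs tightly: infant formula + cooking oil, 74 kg, 1557.
An exhaustive check of the 32 subsets confirms 1557.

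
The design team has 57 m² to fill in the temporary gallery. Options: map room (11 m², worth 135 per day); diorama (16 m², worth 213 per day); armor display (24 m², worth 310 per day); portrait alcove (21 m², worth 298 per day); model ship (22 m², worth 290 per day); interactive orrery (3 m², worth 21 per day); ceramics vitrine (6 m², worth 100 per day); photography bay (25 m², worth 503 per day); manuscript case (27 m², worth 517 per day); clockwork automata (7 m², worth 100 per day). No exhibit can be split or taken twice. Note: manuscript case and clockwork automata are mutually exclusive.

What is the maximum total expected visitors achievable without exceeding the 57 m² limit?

1041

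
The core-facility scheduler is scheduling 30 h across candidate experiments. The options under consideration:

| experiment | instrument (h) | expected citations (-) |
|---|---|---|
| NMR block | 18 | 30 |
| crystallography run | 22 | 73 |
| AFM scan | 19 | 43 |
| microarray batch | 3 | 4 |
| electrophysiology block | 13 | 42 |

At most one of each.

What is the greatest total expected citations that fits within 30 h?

77

Density check — crystallography run 3.32, electrophysiology block 3.23, AFM scan 2.26 are the best per h.
Best packing: crystallography run + microarray batch — 25 h, 77 total.
Runner-up crystallography run tops out at 73.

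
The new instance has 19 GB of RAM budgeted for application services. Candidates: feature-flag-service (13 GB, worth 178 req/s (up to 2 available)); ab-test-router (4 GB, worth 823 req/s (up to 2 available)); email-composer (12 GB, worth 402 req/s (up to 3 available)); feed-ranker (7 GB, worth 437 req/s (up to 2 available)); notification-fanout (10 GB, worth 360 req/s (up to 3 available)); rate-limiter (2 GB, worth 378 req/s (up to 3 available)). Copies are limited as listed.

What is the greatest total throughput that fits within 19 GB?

Ranking by ratio (throughput/GB): ab-test-router 205.75, rate-limiter 189.00, feed-ranker 62.43.
A density-first pass picks 2×ab-test-router + 3×rate-limiter — 2780 at 14 GB.
Replace rate-limiter with feed-ranker: the trade gains 59 net, giving 2839 at 19 GB.

2839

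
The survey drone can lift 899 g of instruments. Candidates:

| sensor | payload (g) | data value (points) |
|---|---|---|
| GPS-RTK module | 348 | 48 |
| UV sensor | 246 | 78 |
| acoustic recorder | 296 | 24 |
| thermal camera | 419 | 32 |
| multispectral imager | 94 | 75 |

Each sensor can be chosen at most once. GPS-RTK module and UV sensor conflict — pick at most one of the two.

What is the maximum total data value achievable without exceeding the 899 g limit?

185

Ranking by ratio (data value/g): multispectral imager 0.80, UV sensor 0.32, GPS-RTK module 0.14, acoustic recorder 0.08.
UV sensor + thermal camera + multispectral imager uses 759 of the 899 g and totals 185.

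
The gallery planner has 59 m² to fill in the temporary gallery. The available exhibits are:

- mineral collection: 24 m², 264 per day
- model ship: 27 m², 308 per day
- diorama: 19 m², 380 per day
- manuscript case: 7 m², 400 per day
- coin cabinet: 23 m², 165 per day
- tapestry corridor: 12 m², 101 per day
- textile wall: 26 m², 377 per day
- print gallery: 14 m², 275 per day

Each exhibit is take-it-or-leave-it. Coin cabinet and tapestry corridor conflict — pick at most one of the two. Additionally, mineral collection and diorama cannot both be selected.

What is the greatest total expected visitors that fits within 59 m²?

1157

A density-first pass picks diorama + manuscript case + tapestry corridor + print gallery — 1156 at 52 m².
The 26 m² tied up in tapestry corridor and print gallery is better spent on textile wall — total rises to 1157 (52 m²).
The closest alternative, diorama + manuscript case + tapestry corridor + print gallery, reaches only 1156.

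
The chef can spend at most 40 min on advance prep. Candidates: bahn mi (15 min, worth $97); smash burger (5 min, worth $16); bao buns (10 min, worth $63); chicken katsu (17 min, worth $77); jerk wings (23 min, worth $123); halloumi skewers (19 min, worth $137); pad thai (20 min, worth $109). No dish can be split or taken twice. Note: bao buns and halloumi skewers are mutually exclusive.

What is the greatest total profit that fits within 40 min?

250

Best packing: bahn mi + smash burger + halloumi skewers — 39 min, 250 total.
Next best is halloumi skewers + pad thai at 246 (39 min) — short by 4.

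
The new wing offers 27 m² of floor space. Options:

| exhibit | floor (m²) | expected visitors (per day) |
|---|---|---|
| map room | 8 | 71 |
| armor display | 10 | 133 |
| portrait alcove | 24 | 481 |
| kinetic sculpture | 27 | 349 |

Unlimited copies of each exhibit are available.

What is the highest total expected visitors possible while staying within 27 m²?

481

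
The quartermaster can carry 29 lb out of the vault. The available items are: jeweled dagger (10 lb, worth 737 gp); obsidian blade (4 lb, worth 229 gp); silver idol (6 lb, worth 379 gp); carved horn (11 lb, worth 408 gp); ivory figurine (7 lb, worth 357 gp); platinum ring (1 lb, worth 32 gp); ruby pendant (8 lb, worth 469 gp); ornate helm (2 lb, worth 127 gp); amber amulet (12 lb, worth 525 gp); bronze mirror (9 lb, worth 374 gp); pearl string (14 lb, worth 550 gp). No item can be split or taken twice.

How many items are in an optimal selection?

Optimal total is 1846.
jeweled dagger + obsidian blade + silver idol + platinum ring + ruby pendant hits 1846 at 29 lb.
All optima have 5 items.

5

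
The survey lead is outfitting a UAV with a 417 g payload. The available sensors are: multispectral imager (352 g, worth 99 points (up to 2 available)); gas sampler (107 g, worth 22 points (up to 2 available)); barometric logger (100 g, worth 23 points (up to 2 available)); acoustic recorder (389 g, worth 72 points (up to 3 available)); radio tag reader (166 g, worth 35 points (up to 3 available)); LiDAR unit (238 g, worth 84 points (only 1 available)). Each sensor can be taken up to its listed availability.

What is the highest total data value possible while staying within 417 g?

Density check — LiDAR unit 0.35, multispectral imager 0.28, barometric logger 0.23 are the best per g.
The ratio heuristic lands on barometric logger + LiDAR unit (107) but leaves 79 g idle.
Dropping barometric logger frees 100 g; slotting in radio tag reader (166 g) lifts the total to 119 at 404 g.

119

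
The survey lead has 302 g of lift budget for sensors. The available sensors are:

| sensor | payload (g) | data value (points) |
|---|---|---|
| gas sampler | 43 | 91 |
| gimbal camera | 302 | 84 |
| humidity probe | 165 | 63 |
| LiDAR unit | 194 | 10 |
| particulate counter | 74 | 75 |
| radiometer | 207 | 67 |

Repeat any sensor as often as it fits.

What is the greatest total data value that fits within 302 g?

637

Density check — gas sampler 2.12, particulate counter 1.01, humidity probe 0.38 are the best per g.
The ratio ordering already packs tightly: 7×gas sampler, 301 g, 637.
That's the maximum — no swap from here does better than 637.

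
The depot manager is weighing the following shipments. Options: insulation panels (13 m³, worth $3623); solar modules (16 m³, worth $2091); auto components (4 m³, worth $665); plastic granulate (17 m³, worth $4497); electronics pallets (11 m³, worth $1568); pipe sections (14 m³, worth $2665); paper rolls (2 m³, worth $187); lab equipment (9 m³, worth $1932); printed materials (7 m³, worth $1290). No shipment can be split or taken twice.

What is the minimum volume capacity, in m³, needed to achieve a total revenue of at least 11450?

Look for the lowest-volume combination reaching 11450.
insulation panels + auto components + plastic granulate + pipe sections reaches 11450 using 48 m³.
Below 48 m³ the best achievable stays under 11450.

48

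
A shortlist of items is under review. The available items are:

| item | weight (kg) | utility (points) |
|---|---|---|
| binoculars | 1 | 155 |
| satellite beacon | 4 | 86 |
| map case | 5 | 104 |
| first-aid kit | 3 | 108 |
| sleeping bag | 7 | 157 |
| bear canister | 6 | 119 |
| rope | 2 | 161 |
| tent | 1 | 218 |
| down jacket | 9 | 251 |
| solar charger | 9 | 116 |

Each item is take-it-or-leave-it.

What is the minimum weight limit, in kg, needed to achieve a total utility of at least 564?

7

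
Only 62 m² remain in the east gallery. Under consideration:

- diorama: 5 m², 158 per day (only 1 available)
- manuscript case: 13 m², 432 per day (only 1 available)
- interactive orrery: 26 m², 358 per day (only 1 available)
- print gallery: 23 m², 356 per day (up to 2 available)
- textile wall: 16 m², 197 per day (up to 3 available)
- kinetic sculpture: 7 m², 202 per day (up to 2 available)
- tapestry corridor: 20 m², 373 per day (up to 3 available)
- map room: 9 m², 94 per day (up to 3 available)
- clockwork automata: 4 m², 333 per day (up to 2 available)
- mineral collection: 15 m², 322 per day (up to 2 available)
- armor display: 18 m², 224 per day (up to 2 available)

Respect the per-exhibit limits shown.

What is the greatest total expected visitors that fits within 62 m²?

2033

Density check — clockwork automata 83.25, manuscript case 33.23, diorama 31.60, kinetic sculpture 28.86 are the best per m².
Greedy by ratio would take diorama + manuscript case + 2×kinetic sculpture + 2×clockwork automata + mineral collection: 55 m² used, total 1982.
Replace mineral collection with tapestry corridor: the trade gains 51 net, giving 2033 at 60 m².
That's the maximum — no swap from here does better than 2033.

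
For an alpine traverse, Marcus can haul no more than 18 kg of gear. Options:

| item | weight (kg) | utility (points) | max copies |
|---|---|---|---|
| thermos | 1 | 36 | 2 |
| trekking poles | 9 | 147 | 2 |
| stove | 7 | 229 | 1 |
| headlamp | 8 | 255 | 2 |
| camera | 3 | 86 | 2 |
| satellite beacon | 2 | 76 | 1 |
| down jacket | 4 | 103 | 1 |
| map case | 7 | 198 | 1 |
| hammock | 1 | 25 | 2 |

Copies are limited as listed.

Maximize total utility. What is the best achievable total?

Taking the top-ratio items first gives 2×thermos + stove + 2×camera + satellite beacon + hammock for 574 (18 kg).
The 8 kg tied up in thermos and 2×camera and hammock is better spent on headlamp — total rises to 596 (18 kg).
No other feasible combination exceeds 596.

596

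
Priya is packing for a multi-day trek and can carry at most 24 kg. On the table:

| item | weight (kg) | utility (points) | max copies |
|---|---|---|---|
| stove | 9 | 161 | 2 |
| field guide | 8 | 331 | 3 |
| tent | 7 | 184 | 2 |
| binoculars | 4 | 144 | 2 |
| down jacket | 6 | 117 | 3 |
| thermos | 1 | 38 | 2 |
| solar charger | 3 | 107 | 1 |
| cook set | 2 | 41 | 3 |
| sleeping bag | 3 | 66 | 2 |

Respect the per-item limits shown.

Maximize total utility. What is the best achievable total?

993

Best packing: 3×field guide — 24 kg, 993 total.
That's the maximum — no swap from here does better than 993.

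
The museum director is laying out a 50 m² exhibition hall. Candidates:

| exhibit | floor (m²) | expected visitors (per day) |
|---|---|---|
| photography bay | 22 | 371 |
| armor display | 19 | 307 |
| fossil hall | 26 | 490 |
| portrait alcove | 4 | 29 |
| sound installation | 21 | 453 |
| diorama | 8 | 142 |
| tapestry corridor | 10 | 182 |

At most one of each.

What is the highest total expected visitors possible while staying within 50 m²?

943

Ranking by ratio (expected visitors/m²): sound installation 21.57, fossil hall 18.85, tapestry corridor 18.20.
Best packing: fossil hall + sound installation — 47 m², 943 total.
The closest alternative, armor display + sound installation + tapestry corridor, reaches only 942.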